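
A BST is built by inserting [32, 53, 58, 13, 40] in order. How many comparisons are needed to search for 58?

Search path for 58: 32 -> 53 -> 58
Found: True
Comparisons: 3


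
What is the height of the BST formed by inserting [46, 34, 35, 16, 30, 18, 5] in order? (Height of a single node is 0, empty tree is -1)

Insertion order: [46, 34, 35, 16, 30, 18, 5]
Tree (level-order array): [46, 34, None, 16, 35, 5, 30, None, None, None, None, 18]
Compute height bottom-up (empty subtree = -1):
  height(5) = 1 + max(-1, -1) = 0
  height(18) = 1 + max(-1, -1) = 0
  height(30) = 1 + max(0, -1) = 1
  height(16) = 1 + max(0, 1) = 2
  height(35) = 1 + max(-1, -1) = 0
  height(34) = 1 + max(2, 0) = 3
  height(46) = 1 + max(3, -1) = 4
Height = 4


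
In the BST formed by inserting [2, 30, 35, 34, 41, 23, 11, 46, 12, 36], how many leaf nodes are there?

Tree built from: [2, 30, 35, 34, 41, 23, 11, 46, 12, 36]
Tree (level-order array): [2, None, 30, 23, 35, 11, None, 34, 41, None, 12, None, None, 36, 46]
Rule: A leaf has 0 children.
Per-node child counts:
  node 2: 1 child(ren)
  node 30: 2 child(ren)
  node 23: 1 child(ren)
  node 11: 1 child(ren)
  node 12: 0 child(ren)
  node 35: 2 child(ren)
  node 34: 0 child(ren)
  node 41: 2 child(ren)
  node 36: 0 child(ren)
  node 46: 0 child(ren)
Matching nodes: [12, 34, 36, 46]
Count of leaf nodes: 4


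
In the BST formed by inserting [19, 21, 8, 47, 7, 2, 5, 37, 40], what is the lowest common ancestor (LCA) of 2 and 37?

Tree insertion order: [19, 21, 8, 47, 7, 2, 5, 37, 40]
Tree (level-order array): [19, 8, 21, 7, None, None, 47, 2, None, 37, None, None, 5, None, 40]
In a BST, the LCA of p=2, q=37 is the first node v on the
root-to-leaf path with p <= v <= q (go left if both < v, right if both > v).
Walk from root:
  at 19: 2 <= 19 <= 37, this is the LCA
LCA = 19


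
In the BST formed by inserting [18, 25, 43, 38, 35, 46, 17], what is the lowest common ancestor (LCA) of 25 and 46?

Tree insertion order: [18, 25, 43, 38, 35, 46, 17]
Tree (level-order array): [18, 17, 25, None, None, None, 43, 38, 46, 35]
In a BST, the LCA of p=25, q=46 is the first node v on the
root-to-leaf path with p <= v <= q (go left if both < v, right if both > v).
Walk from root:
  at 18: both 25 and 46 > 18, go right
  at 25: 25 <= 25 <= 46, this is the LCA
LCA = 25


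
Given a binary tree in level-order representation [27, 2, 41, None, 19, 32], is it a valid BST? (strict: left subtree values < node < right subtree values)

Level-order array: [27, 2, 41, None, 19, 32]
Validate using subtree bounds (lo, hi): at each node, require lo < value < hi,
then recurse left with hi=value and right with lo=value.
Preorder trace (stopping at first violation):
  at node 27 with bounds (-inf, +inf): OK
  at node 2 with bounds (-inf, 27): OK
  at node 19 with bounds (2, 27): OK
  at node 41 with bounds (27, +inf): OK
  at node 32 with bounds (27, 41): OK
No violation found at any node.
Result: Valid BST


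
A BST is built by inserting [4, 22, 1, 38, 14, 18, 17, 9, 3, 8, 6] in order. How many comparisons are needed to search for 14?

Search path for 14: 4 -> 22 -> 14
Found: True
Comparisons: 3


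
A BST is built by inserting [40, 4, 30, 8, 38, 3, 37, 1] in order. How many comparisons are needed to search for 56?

Search path for 56: 40
Found: False
Comparisons: 1


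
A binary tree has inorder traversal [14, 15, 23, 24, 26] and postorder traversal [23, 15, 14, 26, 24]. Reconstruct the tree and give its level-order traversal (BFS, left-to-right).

Inorder:   [14, 15, 23, 24, 26]
Postorder: [23, 15, 14, 26, 24]
Algorithm: postorder visits root last, so walk postorder right-to-left;
each value is the root of the current inorder slice — split it at that
value, recurse on the right subtree first, then the left.
Recursive splits:
  root=24; inorder splits into left=[14, 15, 23], right=[26]
  root=26; inorder splits into left=[], right=[]
  root=14; inorder splits into left=[], right=[15, 23]
  root=15; inorder splits into left=[], right=[23]
  root=23; inorder splits into left=[], right=[]
Reconstructed level-order: [24, 14, 26, 15, 23]


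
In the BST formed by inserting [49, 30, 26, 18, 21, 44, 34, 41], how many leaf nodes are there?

Tree built from: [49, 30, 26, 18, 21, 44, 34, 41]
Tree (level-order array): [49, 30, None, 26, 44, 18, None, 34, None, None, 21, None, 41]
Rule: A leaf has 0 children.
Per-node child counts:
  node 49: 1 child(ren)
  node 30: 2 child(ren)
  node 26: 1 child(ren)
  node 18: 1 child(ren)
  node 21: 0 child(ren)
  node 44: 1 child(ren)
  node 34: 1 child(ren)
  node 41: 0 child(ren)
Matching nodes: [21, 41]
Count of leaf nodes: 2


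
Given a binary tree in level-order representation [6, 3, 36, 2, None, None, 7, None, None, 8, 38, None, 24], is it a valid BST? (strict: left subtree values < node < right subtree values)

Level-order array: [6, 3, 36, 2, None, None, 7, None, None, 8, 38, None, 24]
Validate using subtree bounds (lo, hi): at each node, require lo < value < hi,
then recurse left with hi=value and right with lo=value.
Preorder trace (stopping at first violation):
  at node 6 with bounds (-inf, +inf): OK
  at node 3 with bounds (-inf, 6): OK
  at node 2 with bounds (-inf, 3): OK
  at node 36 with bounds (6, +inf): OK
  at node 7 with bounds (36, +inf): VIOLATION
Node 7 violates its bound: not (36 < 7 < +inf).
Result: Not a valid BST


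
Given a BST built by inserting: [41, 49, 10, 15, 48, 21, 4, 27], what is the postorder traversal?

Tree insertion order: [41, 49, 10, 15, 48, 21, 4, 27]
Tree (level-order array): [41, 10, 49, 4, 15, 48, None, None, None, None, 21, None, None, None, 27]
Postorder traversal: [4, 27, 21, 15, 10, 48, 49, 41]


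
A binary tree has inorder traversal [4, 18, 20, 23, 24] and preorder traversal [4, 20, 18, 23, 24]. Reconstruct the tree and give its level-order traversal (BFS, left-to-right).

Inorder:  [4, 18, 20, 23, 24]
Preorder: [4, 20, 18, 23, 24]
Algorithm: preorder visits root first, so consume preorder in order;
for each root, split the current inorder slice at that value into
left-subtree inorder and right-subtree inorder, then recurse.
Recursive splits:
  root=4; inorder splits into left=[], right=[18, 20, 23, 24]
  root=20; inorder splits into left=[18], right=[23, 24]
  root=18; inorder splits into left=[], right=[]
  root=23; inorder splits into left=[], right=[24]
  root=24; inorder splits into left=[], right=[]
Reconstructed level-order: [4, 20, 18, 23, 24]


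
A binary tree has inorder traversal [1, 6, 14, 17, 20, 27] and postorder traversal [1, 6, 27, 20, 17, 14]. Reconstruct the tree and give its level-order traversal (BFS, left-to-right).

Inorder:   [1, 6, 14, 17, 20, 27]
Postorder: [1, 6, 27, 20, 17, 14]
Algorithm: postorder visits root last, so walk postorder right-to-left;
each value is the root of the current inorder slice — split it at that
value, recurse on the right subtree first, then the left.
Recursive splits:
  root=14; inorder splits into left=[1, 6], right=[17, 20, 27]
  root=17; inorder splits into left=[], right=[20, 27]
  root=20; inorder splits into left=[], right=[27]
  root=27; inorder splits into left=[], right=[]
  root=6; inorder splits into left=[1], right=[]
  root=1; inorder splits into left=[], right=[]
Reconstructed level-order: [14, 6, 17, 1, 20, 27]


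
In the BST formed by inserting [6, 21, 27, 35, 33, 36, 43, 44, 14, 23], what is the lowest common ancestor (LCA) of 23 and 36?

Tree insertion order: [6, 21, 27, 35, 33, 36, 43, 44, 14, 23]
Tree (level-order array): [6, None, 21, 14, 27, None, None, 23, 35, None, None, 33, 36, None, None, None, 43, None, 44]
In a BST, the LCA of p=23, q=36 is the first node v on the
root-to-leaf path with p <= v <= q (go left if both < v, right if both > v).
Walk from root:
  at 6: both 23 and 36 > 6, go right
  at 21: both 23 and 36 > 21, go right
  at 27: 23 <= 27 <= 36, this is the LCA
LCA = 27


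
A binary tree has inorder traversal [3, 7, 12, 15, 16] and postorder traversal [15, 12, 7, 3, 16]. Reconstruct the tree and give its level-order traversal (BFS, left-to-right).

Inorder:   [3, 7, 12, 15, 16]
Postorder: [15, 12, 7, 3, 16]
Algorithm: postorder visits root last, so walk postorder right-to-left;
each value is the root of the current inorder slice — split it at that
value, recurse on the right subtree first, then the left.
Recursive splits:
  root=16; inorder splits into left=[3, 7, 12, 15], right=[]
  root=3; inorder splits into left=[], right=[7, 12, 15]
  root=7; inorder splits into left=[], right=[12, 15]
  root=12; inorder splits into left=[], right=[15]
  root=15; inorder splits into left=[], right=[]
Reconstructed level-order: [16, 3, 7, 12, 15]


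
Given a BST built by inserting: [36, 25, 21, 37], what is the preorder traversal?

Tree insertion order: [36, 25, 21, 37]
Tree (level-order array): [36, 25, 37, 21]
Preorder traversal: [36, 25, 21, 37]


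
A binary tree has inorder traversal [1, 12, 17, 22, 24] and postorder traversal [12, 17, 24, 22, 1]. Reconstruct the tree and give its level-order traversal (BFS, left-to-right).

Inorder:   [1, 12, 17, 22, 24]
Postorder: [12, 17, 24, 22, 1]
Algorithm: postorder visits root last, so walk postorder right-to-left;
each value is the root of the current inorder slice — split it at that
value, recurse on the right subtree first, then the left.
Recursive splits:
  root=1; inorder splits into left=[], right=[12, 17, 22, 24]
  root=22; inorder splits into left=[12, 17], right=[24]
  root=24; inorder splits into left=[], right=[]
  root=17; inorder splits into left=[12], right=[]
  root=12; inorder splits into left=[], right=[]
Reconstructed level-order: [1, 22, 17, 24, 12]


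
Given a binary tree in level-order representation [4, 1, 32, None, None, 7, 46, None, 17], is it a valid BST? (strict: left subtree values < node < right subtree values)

Level-order array: [4, 1, 32, None, None, 7, 46, None, 17]
Validate using subtree bounds (lo, hi): at each node, require lo < value < hi,
then recurse left with hi=value and right with lo=value.
Preorder trace (stopping at first violation):
  at node 4 with bounds (-inf, +inf): OK
  at node 1 with bounds (-inf, 4): OK
  at node 32 with bounds (4, +inf): OK
  at node 7 with bounds (4, 32): OK
  at node 17 with bounds (7, 32): OK
  at node 46 with bounds (32, +inf): OK
No violation found at any node.
Result: Valid BST


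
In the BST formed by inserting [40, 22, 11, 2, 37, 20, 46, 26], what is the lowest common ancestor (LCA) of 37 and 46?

Tree insertion order: [40, 22, 11, 2, 37, 20, 46, 26]
Tree (level-order array): [40, 22, 46, 11, 37, None, None, 2, 20, 26]
In a BST, the LCA of p=37, q=46 is the first node v on the
root-to-leaf path with p <= v <= q (go left if both < v, right if both > v).
Walk from root:
  at 40: 37 <= 40 <= 46, this is the LCA
LCA = 40


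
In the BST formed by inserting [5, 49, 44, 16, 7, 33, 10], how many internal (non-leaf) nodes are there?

Tree built from: [5, 49, 44, 16, 7, 33, 10]
Tree (level-order array): [5, None, 49, 44, None, 16, None, 7, 33, None, 10]
Rule: An internal node has at least one child.
Per-node child counts:
  node 5: 1 child(ren)
  node 49: 1 child(ren)
  node 44: 1 child(ren)
  node 16: 2 child(ren)
  node 7: 1 child(ren)
  node 10: 0 child(ren)
  node 33: 0 child(ren)
Matching nodes: [5, 49, 44, 16, 7]
Count of internal (non-leaf) nodes: 5


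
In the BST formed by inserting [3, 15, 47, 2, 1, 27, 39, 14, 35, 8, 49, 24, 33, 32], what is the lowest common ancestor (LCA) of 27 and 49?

Tree insertion order: [3, 15, 47, 2, 1, 27, 39, 14, 35, 8, 49, 24, 33, 32]
Tree (level-order array): [3, 2, 15, 1, None, 14, 47, None, None, 8, None, 27, 49, None, None, 24, 39, None, None, None, None, 35, None, 33, None, 32]
In a BST, the LCA of p=27, q=49 is the first node v on the
root-to-leaf path with p <= v <= q (go left if both < v, right if both > v).
Walk from root:
  at 3: both 27 and 49 > 3, go right
  at 15: both 27 and 49 > 15, go right
  at 47: 27 <= 47 <= 49, this is the LCA
LCA = 47


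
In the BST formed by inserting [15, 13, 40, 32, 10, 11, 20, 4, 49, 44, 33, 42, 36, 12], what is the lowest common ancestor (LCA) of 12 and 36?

Tree insertion order: [15, 13, 40, 32, 10, 11, 20, 4, 49, 44, 33, 42, 36, 12]
Tree (level-order array): [15, 13, 40, 10, None, 32, 49, 4, 11, 20, 33, 44, None, None, None, None, 12, None, None, None, 36, 42]
In a BST, the LCA of p=12, q=36 is the first node v on the
root-to-leaf path with p <= v <= q (go left if both < v, right if both > v).
Walk from root:
  at 15: 12 <= 15 <= 36, this is the LCA
LCA = 15


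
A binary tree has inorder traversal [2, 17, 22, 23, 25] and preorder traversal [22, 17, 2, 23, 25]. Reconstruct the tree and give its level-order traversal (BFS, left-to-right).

Inorder:  [2, 17, 22, 23, 25]
Preorder: [22, 17, 2, 23, 25]
Algorithm: preorder visits root first, so consume preorder in order;
for each root, split the current inorder slice at that value into
left-subtree inorder and right-subtree inorder, then recurse.
Recursive splits:
  root=22; inorder splits into left=[2, 17], right=[23, 25]
  root=17; inorder splits into left=[2], right=[]
  root=2; inorder splits into left=[], right=[]
  root=23; inorder splits into left=[], right=[25]
  root=25; inorder splits into left=[], right=[]
Reconstructed level-order: [22, 17, 23, 2, 25]


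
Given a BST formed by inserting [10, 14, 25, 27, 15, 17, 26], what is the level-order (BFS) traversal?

Tree insertion order: [10, 14, 25, 27, 15, 17, 26]
Tree (level-order array): [10, None, 14, None, 25, 15, 27, None, 17, 26]
BFS from the root, enqueuing left then right child of each popped node:
  queue [10] -> pop 10, enqueue [14], visited so far: [10]
  queue [14] -> pop 14, enqueue [25], visited so far: [10, 14]
  queue [25] -> pop 25, enqueue [15, 27], visited so far: [10, 14, 25]
  queue [15, 27] -> pop 15, enqueue [17], visited so far: [10, 14, 25, 15]
  queue [27, 17] -> pop 27, enqueue [26], visited so far: [10, 14, 25, 15, 27]
  queue [17, 26] -> pop 17, enqueue [none], visited so far: [10, 14, 25, 15, 27, 17]
  queue [26] -> pop 26, enqueue [none], visited so far: [10, 14, 25, 15, 27, 17, 26]
Result: [10, 14, 25, 15, 27, 17, 26]


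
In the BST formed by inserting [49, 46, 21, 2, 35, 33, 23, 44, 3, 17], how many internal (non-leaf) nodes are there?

Tree built from: [49, 46, 21, 2, 35, 33, 23, 44, 3, 17]
Tree (level-order array): [49, 46, None, 21, None, 2, 35, None, 3, 33, 44, None, 17, 23]
Rule: An internal node has at least one child.
Per-node child counts:
  node 49: 1 child(ren)
  node 46: 1 child(ren)
  node 21: 2 child(ren)
  node 2: 1 child(ren)
  node 3: 1 child(ren)
  node 17: 0 child(ren)
  node 35: 2 child(ren)
  node 33: 1 child(ren)
  node 23: 0 child(ren)
  node 44: 0 child(ren)
Matching nodes: [49, 46, 21, 2, 3, 35, 33]
Count of internal (non-leaf) nodes: 7


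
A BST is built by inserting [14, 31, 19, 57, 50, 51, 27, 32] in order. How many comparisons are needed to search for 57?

Search path for 57: 14 -> 31 -> 57
Found: True
Comparisons: 3


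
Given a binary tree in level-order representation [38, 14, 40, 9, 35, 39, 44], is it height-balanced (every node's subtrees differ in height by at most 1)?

Tree (level-order array): [38, 14, 40, 9, 35, 39, 44]
Definition: a tree is height-balanced if, at every node, |h(left) - h(right)| <= 1 (empty subtree has height -1).
Bottom-up per-node check:
  node 9: h_left=-1, h_right=-1, diff=0 [OK], height=0
  node 35: h_left=-1, h_right=-1, diff=0 [OK], height=0
  node 14: h_left=0, h_right=0, diff=0 [OK], height=1
  node 39: h_left=-1, h_right=-1, diff=0 [OK], height=0
  node 44: h_left=-1, h_right=-1, diff=0 [OK], height=0
  node 40: h_left=0, h_right=0, diff=0 [OK], height=1
  node 38: h_left=1, h_right=1, diff=0 [OK], height=2
All nodes satisfy the balance condition.
Result: Balanced


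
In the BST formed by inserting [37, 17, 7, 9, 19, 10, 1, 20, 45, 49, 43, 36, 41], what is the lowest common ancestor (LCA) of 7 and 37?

Tree insertion order: [37, 17, 7, 9, 19, 10, 1, 20, 45, 49, 43, 36, 41]
Tree (level-order array): [37, 17, 45, 7, 19, 43, 49, 1, 9, None, 20, 41, None, None, None, None, None, None, 10, None, 36]
In a BST, the LCA of p=7, q=37 is the first node v on the
root-to-leaf path with p <= v <= q (go left if both < v, right if both > v).
Walk from root:
  at 37: 7 <= 37 <= 37, this is the LCA
LCA = 37


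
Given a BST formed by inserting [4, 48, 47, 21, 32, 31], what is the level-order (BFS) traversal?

Tree insertion order: [4, 48, 47, 21, 32, 31]
Tree (level-order array): [4, None, 48, 47, None, 21, None, None, 32, 31]
BFS from the root, enqueuing left then right child of each popped node:
  queue [4] -> pop 4, enqueue [48], visited so far: [4]
  queue [48] -> pop 48, enqueue [47], visited so far: [4, 48]
  queue [47] -> pop 47, enqueue [21], visited so far: [4, 48, 47]
  queue [21] -> pop 21, enqueue [32], visited so far: [4, 48, 47, 21]
  queue [32] -> pop 32, enqueue [31], visited so far: [4, 48, 47, 21, 32]
  queue [31] -> pop 31, enqueue [none], visited so far: [4, 48, 47, 21, 32, 31]
Result: [4, 48, 47, 21, 32, 31]


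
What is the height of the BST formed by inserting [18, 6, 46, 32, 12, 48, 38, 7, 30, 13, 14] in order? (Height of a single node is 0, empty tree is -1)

Insertion order: [18, 6, 46, 32, 12, 48, 38, 7, 30, 13, 14]
Tree (level-order array): [18, 6, 46, None, 12, 32, 48, 7, 13, 30, 38, None, None, None, None, None, 14]
Compute height bottom-up (empty subtree = -1):
  height(7) = 1 + max(-1, -1) = 0
  height(14) = 1 + max(-1, -1) = 0
  height(13) = 1 + max(-1, 0) = 1
  height(12) = 1 + max(0, 1) = 2
  height(6) = 1 + max(-1, 2) = 3
  height(30) = 1 + max(-1, -1) = 0
  height(38) = 1 + max(-1, -1) = 0
  height(32) = 1 + max(0, 0) = 1
  height(48) = 1 + max(-1, -1) = 0
  height(46) = 1 + max(1, 0) = 2
  height(18) = 1 + max(3, 2) = 4
Height = 4


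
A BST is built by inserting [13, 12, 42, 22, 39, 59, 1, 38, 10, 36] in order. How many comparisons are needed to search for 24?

Search path for 24: 13 -> 42 -> 22 -> 39 -> 38 -> 36
Found: False
Comparisons: 6


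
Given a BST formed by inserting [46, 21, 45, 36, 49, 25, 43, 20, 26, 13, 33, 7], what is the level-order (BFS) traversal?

Tree insertion order: [46, 21, 45, 36, 49, 25, 43, 20, 26, 13, 33, 7]
Tree (level-order array): [46, 21, 49, 20, 45, None, None, 13, None, 36, None, 7, None, 25, 43, None, None, None, 26, None, None, None, 33]
BFS from the root, enqueuing left then right child of each popped node:
  queue [46] -> pop 46, enqueue [21, 49], visited so far: [46]
  queue [21, 49] -> pop 21, enqueue [20, 45], visited so far: [46, 21]
  queue [49, 20, 45] -> pop 49, enqueue [none], visited so far: [46, 21, 49]
  queue [20, 45] -> pop 20, enqueue [13], visited so far: [46, 21, 49, 20]
  queue [45, 13] -> pop 45, enqueue [36], visited so far: [46, 21, 49, 20, 45]
  queue [13, 36] -> pop 13, enqueue [7], visited so far: [46, 21, 49, 20, 45, 13]
  queue [36, 7] -> pop 36, enqueue [25, 43], visited so far: [46, 21, 49, 20, 45, 13, 36]
  queue [7, 25, 43] -> pop 7, enqueue [none], visited so far: [46, 21, 49, 20, 45, 13, 36, 7]
  queue [25, 43] -> pop 25, enqueue [26], visited so far: [46, 21, 49, 20, 45, 13, 36, 7, 25]
  queue [43, 26] -> pop 43, enqueue [none], visited so far: [46, 21, 49, 20, 45, 13, 36, 7, 25, 43]
  queue [26] -> pop 26, enqueue [33], visited so far: [46, 21, 49, 20, 45, 13, 36, 7, 25, 43, 26]
  queue [33] -> pop 33, enqueue [none], visited so far: [46, 21, 49, 20, 45, 13, 36, 7, 25, 43, 26, 33]
Result: [46, 21, 49, 20, 45, 13, 36, 7, 25, 43, 26, 33]


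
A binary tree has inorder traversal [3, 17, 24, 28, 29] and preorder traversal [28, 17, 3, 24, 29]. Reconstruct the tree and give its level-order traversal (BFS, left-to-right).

Inorder:  [3, 17, 24, 28, 29]
Preorder: [28, 17, 3, 24, 29]
Algorithm: preorder visits root first, so consume preorder in order;
for each root, split the current inorder slice at that value into
left-subtree inorder and right-subtree inorder, then recurse.
Recursive splits:
  root=28; inorder splits into left=[3, 17, 24], right=[29]
  root=17; inorder splits into left=[3], right=[24]
  root=3; inorder splits into left=[], right=[]
  root=24; inorder splits into left=[], right=[]
  root=29; inorder splits into left=[], right=[]
Reconstructed level-order: [28, 17, 29, 3, 24]


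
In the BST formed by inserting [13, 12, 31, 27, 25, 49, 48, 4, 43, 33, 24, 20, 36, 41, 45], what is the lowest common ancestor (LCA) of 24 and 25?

Tree insertion order: [13, 12, 31, 27, 25, 49, 48, 4, 43, 33, 24, 20, 36, 41, 45]
Tree (level-order array): [13, 12, 31, 4, None, 27, 49, None, None, 25, None, 48, None, 24, None, 43, None, 20, None, 33, 45, None, None, None, 36, None, None, None, 41]
In a BST, the LCA of p=24, q=25 is the first node v on the
root-to-leaf path with p <= v <= q (go left if both < v, right if both > v).
Walk from root:
  at 13: both 24 and 25 > 13, go right
  at 31: both 24 and 25 < 31, go left
  at 27: both 24 and 25 < 27, go left
  at 25: 24 <= 25 <= 25, this is the LCA
LCA = 25


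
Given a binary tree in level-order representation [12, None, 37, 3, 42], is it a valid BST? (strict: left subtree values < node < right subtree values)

Level-order array: [12, None, 37, 3, 42]
Validate using subtree bounds (lo, hi): at each node, require lo < value < hi,
then recurse left with hi=value and right with lo=value.
Preorder trace (stopping at first violation):
  at node 12 with bounds (-inf, +inf): OK
  at node 37 with bounds (12, +inf): OK
  at node 3 with bounds (12, 37): VIOLATION
Node 3 violates its bound: not (12 < 3 < 37).
Result: Not a valid BST


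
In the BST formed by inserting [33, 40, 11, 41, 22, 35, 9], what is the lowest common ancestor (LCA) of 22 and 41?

Tree insertion order: [33, 40, 11, 41, 22, 35, 9]
Tree (level-order array): [33, 11, 40, 9, 22, 35, 41]
In a BST, the LCA of p=22, q=41 is the first node v on the
root-to-leaf path with p <= v <= q (go left if both < v, right if both > v).
Walk from root:
  at 33: 22 <= 33 <= 41, this is the LCA
LCA = 33


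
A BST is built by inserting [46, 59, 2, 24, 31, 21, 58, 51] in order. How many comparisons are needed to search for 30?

Search path for 30: 46 -> 2 -> 24 -> 31
Found: False
Comparisons: 4


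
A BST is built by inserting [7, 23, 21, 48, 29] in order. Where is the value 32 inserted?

Starting tree (level order): [7, None, 23, 21, 48, None, None, 29]
Insertion path: 7 -> 23 -> 48 -> 29
Result: insert 32 as right child of 29
Final tree (level order): [7, None, 23, 21, 48, None, None, 29, None, None, 32]


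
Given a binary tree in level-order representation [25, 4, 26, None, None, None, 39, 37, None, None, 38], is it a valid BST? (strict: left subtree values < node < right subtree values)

Level-order array: [25, 4, 26, None, None, None, 39, 37, None, None, 38]
Validate using subtree bounds (lo, hi): at each node, require lo < value < hi,
then recurse left with hi=value and right with lo=value.
Preorder trace (stopping at first violation):
  at node 25 with bounds (-inf, +inf): OK
  at node 4 with bounds (-inf, 25): OK
  at node 26 with bounds (25, +inf): OK
  at node 39 with bounds (26, +inf): OK
  at node 37 with bounds (26, 39): OK
  at node 38 with bounds (37, 39): OK
No violation found at any node.
Result: Valid BST


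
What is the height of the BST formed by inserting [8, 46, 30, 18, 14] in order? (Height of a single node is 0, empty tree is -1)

Insertion order: [8, 46, 30, 18, 14]
Tree (level-order array): [8, None, 46, 30, None, 18, None, 14]
Compute height bottom-up (empty subtree = -1):
  height(14) = 1 + max(-1, -1) = 0
  height(18) = 1 + max(0, -1) = 1
  height(30) = 1 + max(1, -1) = 2
  height(46) = 1 + max(2, -1) = 3
  height(8) = 1 + max(-1, 3) = 4
Height = 4


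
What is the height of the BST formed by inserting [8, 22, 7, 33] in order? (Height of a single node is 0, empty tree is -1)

Insertion order: [8, 22, 7, 33]
Tree (level-order array): [8, 7, 22, None, None, None, 33]
Compute height bottom-up (empty subtree = -1):
  height(7) = 1 + max(-1, -1) = 0
  height(33) = 1 + max(-1, -1) = 0
  height(22) = 1 + max(-1, 0) = 1
  height(8) = 1 + max(0, 1) = 2
Height = 2


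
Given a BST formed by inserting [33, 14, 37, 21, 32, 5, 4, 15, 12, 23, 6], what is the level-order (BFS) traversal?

Tree insertion order: [33, 14, 37, 21, 32, 5, 4, 15, 12, 23, 6]
Tree (level-order array): [33, 14, 37, 5, 21, None, None, 4, 12, 15, 32, None, None, 6, None, None, None, 23]
BFS from the root, enqueuing left then right child of each popped node:
  queue [33] -> pop 33, enqueue [14, 37], visited so far: [33]
  queue [14, 37] -> pop 14, enqueue [5, 21], visited so far: [33, 14]
  queue [37, 5, 21] -> pop 37, enqueue [none], visited so far: [33, 14, 37]
  queue [5, 21] -> pop 5, enqueue [4, 12], visited so far: [33, 14, 37, 5]
  queue [21, 4, 12] -> pop 21, enqueue [15, 32], visited so far: [33, 14, 37, 5, 21]
  queue [4, 12, 15, 32] -> pop 4, enqueue [none], visited so far: [33, 14, 37, 5, 21, 4]
  queue [12, 15, 32] -> pop 12, enqueue [6], visited so far: [33, 14, 37, 5, 21, 4, 12]
  queue [15, 32, 6] -> pop 15, enqueue [none], visited so far: [33, 14, 37, 5, 21, 4, 12, 15]
  queue [32, 6] -> pop 32, enqueue [23], visited so far: [33, 14, 37, 5, 21, 4, 12, 15, 32]
  queue [6, 23] -> pop 6, enqueue [none], visited so far: [33, 14, 37, 5, 21, 4, 12, 15, 32, 6]
  queue [23] -> pop 23, enqueue [none], visited so far: [33, 14, 37, 5, 21, 4, 12, 15, 32, 6, 23]
Result: [33, 14, 37, 5, 21, 4, 12, 15, 32, 6, 23]


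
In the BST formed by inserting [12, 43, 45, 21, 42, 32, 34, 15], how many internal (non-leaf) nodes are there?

Tree built from: [12, 43, 45, 21, 42, 32, 34, 15]
Tree (level-order array): [12, None, 43, 21, 45, 15, 42, None, None, None, None, 32, None, None, 34]
Rule: An internal node has at least one child.
Per-node child counts:
  node 12: 1 child(ren)
  node 43: 2 child(ren)
  node 21: 2 child(ren)
  node 15: 0 child(ren)
  node 42: 1 child(ren)
  node 32: 1 child(ren)
  node 34: 0 child(ren)
  node 45: 0 child(ren)
Matching nodes: [12, 43, 21, 42, 32]
Count of internal (non-leaf) nodes: 5


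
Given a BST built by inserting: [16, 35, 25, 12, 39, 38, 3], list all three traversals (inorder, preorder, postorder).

Tree insertion order: [16, 35, 25, 12, 39, 38, 3]
Tree (level-order array): [16, 12, 35, 3, None, 25, 39, None, None, None, None, 38]
Inorder (L, root, R): [3, 12, 16, 25, 35, 38, 39]
Preorder (root, L, R): [16, 12, 3, 35, 25, 39, 38]
Postorder (L, R, root): [3, 12, 25, 38, 39, 35, 16]


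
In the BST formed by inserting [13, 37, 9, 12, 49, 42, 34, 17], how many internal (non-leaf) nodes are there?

Tree built from: [13, 37, 9, 12, 49, 42, 34, 17]
Tree (level-order array): [13, 9, 37, None, 12, 34, 49, None, None, 17, None, 42]
Rule: An internal node has at least one child.
Per-node child counts:
  node 13: 2 child(ren)
  node 9: 1 child(ren)
  node 12: 0 child(ren)
  node 37: 2 child(ren)
  node 34: 1 child(ren)
  node 17: 0 child(ren)
  node 49: 1 child(ren)
  node 42: 0 child(ren)
Matching nodes: [13, 9, 37, 34, 49]
Count of internal (non-leaf) nodes: 5


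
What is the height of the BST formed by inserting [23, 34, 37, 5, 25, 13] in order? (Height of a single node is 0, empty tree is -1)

Insertion order: [23, 34, 37, 5, 25, 13]
Tree (level-order array): [23, 5, 34, None, 13, 25, 37]
Compute height bottom-up (empty subtree = -1):
  height(13) = 1 + max(-1, -1) = 0
  height(5) = 1 + max(-1, 0) = 1
  height(25) = 1 + max(-1, -1) = 0
  height(37) = 1 + max(-1, -1) = 0
  height(34) = 1 + max(0, 0) = 1
  height(23) = 1 + max(1, 1) = 2
Height = 2


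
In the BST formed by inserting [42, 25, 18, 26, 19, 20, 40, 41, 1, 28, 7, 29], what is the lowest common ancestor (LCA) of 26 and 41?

Tree insertion order: [42, 25, 18, 26, 19, 20, 40, 41, 1, 28, 7, 29]
Tree (level-order array): [42, 25, None, 18, 26, 1, 19, None, 40, None, 7, None, 20, 28, 41, None, None, None, None, None, 29]
In a BST, the LCA of p=26, q=41 is the first node v on the
root-to-leaf path with p <= v <= q (go left if both < v, right if both > v).
Walk from root:
  at 42: both 26 and 41 < 42, go left
  at 25: both 26 and 41 > 25, go right
  at 26: 26 <= 26 <= 41, this is the LCA
LCA = 26


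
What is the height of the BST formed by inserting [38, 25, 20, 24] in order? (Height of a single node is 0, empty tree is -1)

Insertion order: [38, 25, 20, 24]
Tree (level-order array): [38, 25, None, 20, None, None, 24]
Compute height bottom-up (empty subtree = -1):
  height(24) = 1 + max(-1, -1) = 0
  height(20) = 1 + max(-1, 0) = 1
  height(25) = 1 + max(1, -1) = 2
  height(38) = 1 + max(2, -1) = 3
Height = 3


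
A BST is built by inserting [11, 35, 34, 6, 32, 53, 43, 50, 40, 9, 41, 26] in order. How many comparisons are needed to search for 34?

Search path for 34: 11 -> 35 -> 34
Found: True
Comparisons: 3


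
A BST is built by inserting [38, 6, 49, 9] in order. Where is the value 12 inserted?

Starting tree (level order): [38, 6, 49, None, 9]
Insertion path: 38 -> 6 -> 9
Result: insert 12 as right child of 9
Final tree (level order): [38, 6, 49, None, 9, None, None, None, 12]


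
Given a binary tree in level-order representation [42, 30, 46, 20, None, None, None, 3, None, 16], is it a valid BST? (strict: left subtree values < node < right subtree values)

Level-order array: [42, 30, 46, 20, None, None, None, 3, None, 16]
Validate using subtree bounds (lo, hi): at each node, require lo < value < hi,
then recurse left with hi=value and right with lo=value.
Preorder trace (stopping at first violation):
  at node 42 with bounds (-inf, +inf): OK
  at node 30 with bounds (-inf, 42): OK
  at node 20 with bounds (-inf, 30): OK
  at node 3 with bounds (-inf, 20): OK
  at node 16 with bounds (-inf, 3): VIOLATION
Node 16 violates its bound: not (-inf < 16 < 3).
Result: Not a valid BST


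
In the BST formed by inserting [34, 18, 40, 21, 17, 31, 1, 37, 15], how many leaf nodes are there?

Tree built from: [34, 18, 40, 21, 17, 31, 1, 37, 15]
Tree (level-order array): [34, 18, 40, 17, 21, 37, None, 1, None, None, 31, None, None, None, 15]
Rule: A leaf has 0 children.
Per-node child counts:
  node 34: 2 child(ren)
  node 18: 2 child(ren)
  node 17: 1 child(ren)
  node 1: 1 child(ren)
  node 15: 0 child(ren)
  node 21: 1 child(ren)
  node 31: 0 child(ren)
  node 40: 1 child(ren)
  node 37: 0 child(ren)
Matching nodes: [15, 31, 37]
Count of leaf nodes: 3


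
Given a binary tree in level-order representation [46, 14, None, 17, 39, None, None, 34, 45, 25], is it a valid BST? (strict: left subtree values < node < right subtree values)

Level-order array: [46, 14, None, 17, 39, None, None, 34, 45, 25]
Validate using subtree bounds (lo, hi): at each node, require lo < value < hi,
then recurse left with hi=value and right with lo=value.
Preorder trace (stopping at first violation):
  at node 46 with bounds (-inf, +inf): OK
  at node 14 with bounds (-inf, 46): OK
  at node 17 with bounds (-inf, 14): VIOLATION
Node 17 violates its bound: not (-inf < 17 < 14).
Result: Not a valid BST


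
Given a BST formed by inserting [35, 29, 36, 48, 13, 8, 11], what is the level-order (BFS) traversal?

Tree insertion order: [35, 29, 36, 48, 13, 8, 11]
Tree (level-order array): [35, 29, 36, 13, None, None, 48, 8, None, None, None, None, 11]
BFS from the root, enqueuing left then right child of each popped node:
  queue [35] -> pop 35, enqueue [29, 36], visited so far: [35]
  queue [29, 36] -> pop 29, enqueue [13], visited so far: [35, 29]
  queue [36, 13] -> pop 36, enqueue [48], visited so far: [35, 29, 36]
  queue [13, 48] -> pop 13, enqueue [8], visited so far: [35, 29, 36, 13]
  queue [48, 8] -> pop 48, enqueue [none], visited so far: [35, 29, 36, 13, 48]
  queue [8] -> pop 8, enqueue [11], visited so far: [35, 29, 36, 13, 48, 8]
  queue [11] -> pop 11, enqueue [none], visited so far: [35, 29, 36, 13, 48, 8, 11]
Result: [35, 29, 36, 13, 48, 8, 11]


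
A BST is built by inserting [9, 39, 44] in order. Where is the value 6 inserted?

Starting tree (level order): [9, None, 39, None, 44]
Insertion path: 9
Result: insert 6 as left child of 9
Final tree (level order): [9, 6, 39, None, None, None, 44]


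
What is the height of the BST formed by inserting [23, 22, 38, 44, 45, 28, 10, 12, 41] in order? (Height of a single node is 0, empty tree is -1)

Insertion order: [23, 22, 38, 44, 45, 28, 10, 12, 41]
Tree (level-order array): [23, 22, 38, 10, None, 28, 44, None, 12, None, None, 41, 45]
Compute height bottom-up (empty subtree = -1):
  height(12) = 1 + max(-1, -1) = 0
  height(10) = 1 + max(-1, 0) = 1
  height(22) = 1 + max(1, -1) = 2
  height(28) = 1 + max(-1, -1) = 0
  height(41) = 1 + max(-1, -1) = 0
  height(45) = 1 + max(-1, -1) = 0
  height(44) = 1 + max(0, 0) = 1
  height(38) = 1 + max(0, 1) = 2
  height(23) = 1 + max(2, 2) = 3
Height = 3


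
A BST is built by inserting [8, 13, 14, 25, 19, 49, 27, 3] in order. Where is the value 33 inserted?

Starting tree (level order): [8, 3, 13, None, None, None, 14, None, 25, 19, 49, None, None, 27]
Insertion path: 8 -> 13 -> 14 -> 25 -> 49 -> 27
Result: insert 33 as right child of 27
Final tree (level order): [8, 3, 13, None, None, None, 14, None, 25, 19, 49, None, None, 27, None, None, 33]


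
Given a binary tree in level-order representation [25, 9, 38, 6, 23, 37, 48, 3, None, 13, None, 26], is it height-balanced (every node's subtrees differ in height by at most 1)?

Tree (level-order array): [25, 9, 38, 6, 23, 37, 48, 3, None, 13, None, 26]
Definition: a tree is height-balanced if, at every node, |h(left) - h(right)| <= 1 (empty subtree has height -1).
Bottom-up per-node check:
  node 3: h_left=-1, h_right=-1, diff=0 [OK], height=0
  node 6: h_left=0, h_right=-1, diff=1 [OK], height=1
  node 13: h_left=-1, h_right=-1, diff=0 [OK], height=0
  node 23: h_left=0, h_right=-1, diff=1 [OK], height=1
  node 9: h_left=1, h_right=1, diff=0 [OK], height=2
  node 26: h_left=-1, h_right=-1, diff=0 [OK], height=0
  node 37: h_left=0, h_right=-1, diff=1 [OK], height=1
  node 48: h_left=-1, h_right=-1, diff=0 [OK], height=0
  node 38: h_left=1, h_right=0, diff=1 [OK], height=2
  node 25: h_left=2, h_right=2, diff=0 [OK], height=3
All nodes satisfy the balance condition.
Result: Balanced


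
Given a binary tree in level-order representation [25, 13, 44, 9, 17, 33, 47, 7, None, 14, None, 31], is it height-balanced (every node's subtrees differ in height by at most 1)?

Tree (level-order array): [25, 13, 44, 9, 17, 33, 47, 7, None, 14, None, 31]
Definition: a tree is height-balanced if, at every node, |h(left) - h(right)| <= 1 (empty subtree has height -1).
Bottom-up per-node check:
  node 7: h_left=-1, h_right=-1, diff=0 [OK], height=0
  node 9: h_left=0, h_right=-1, diff=1 [OK], height=1
  node 14: h_left=-1, h_right=-1, diff=0 [OK], height=0
  node 17: h_left=0, h_right=-1, diff=1 [OK], height=1
  node 13: h_left=1, h_right=1, diff=0 [OK], height=2
  node 31: h_left=-1, h_right=-1, diff=0 [OK], height=0
  node 33: h_left=0, h_right=-1, diff=1 [OK], height=1
  node 47: h_left=-1, h_right=-1, diff=0 [OK], height=0
  node 44: h_left=1, h_right=0, diff=1 [OK], height=2
  node 25: h_left=2, h_right=2, diff=0 [OK], height=3
All nodes satisfy the balance condition.
Result: Balanced


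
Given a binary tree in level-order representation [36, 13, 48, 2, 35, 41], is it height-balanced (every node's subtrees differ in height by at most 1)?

Tree (level-order array): [36, 13, 48, 2, 35, 41]
Definition: a tree is height-balanced if, at every node, |h(left) - h(right)| <= 1 (empty subtree has height -1).
Bottom-up per-node check:
  node 2: h_left=-1, h_right=-1, diff=0 [OK], height=0
  node 35: h_left=-1, h_right=-1, diff=0 [OK], height=0
  node 13: h_left=0, h_right=0, diff=0 [OK], height=1
  node 41: h_left=-1, h_right=-1, diff=0 [OK], height=0
  node 48: h_left=0, h_right=-1, diff=1 [OK], height=1
  node 36: h_left=1, h_right=1, diff=0 [OK], height=2
All nodes satisfy the balance condition.
Result: Balanced


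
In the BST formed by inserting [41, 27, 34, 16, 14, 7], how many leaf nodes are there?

Tree built from: [41, 27, 34, 16, 14, 7]
Tree (level-order array): [41, 27, None, 16, 34, 14, None, None, None, 7]
Rule: A leaf has 0 children.
Per-node child counts:
  node 41: 1 child(ren)
  node 27: 2 child(ren)
  node 16: 1 child(ren)
  node 14: 1 child(ren)
  node 7: 0 child(ren)
  node 34: 0 child(ren)
Matching nodes: [7, 34]
Count of leaf nodes: 2


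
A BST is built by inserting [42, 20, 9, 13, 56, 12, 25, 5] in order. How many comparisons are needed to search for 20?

Search path for 20: 42 -> 20
Found: True
Comparisons: 2


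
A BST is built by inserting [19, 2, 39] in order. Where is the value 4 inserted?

Starting tree (level order): [19, 2, 39]
Insertion path: 19 -> 2
Result: insert 4 as right child of 2
Final tree (level order): [19, 2, 39, None, 4]


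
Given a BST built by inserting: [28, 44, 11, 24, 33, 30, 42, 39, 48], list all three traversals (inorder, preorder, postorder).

Tree insertion order: [28, 44, 11, 24, 33, 30, 42, 39, 48]
Tree (level-order array): [28, 11, 44, None, 24, 33, 48, None, None, 30, 42, None, None, None, None, 39]
Inorder (L, root, R): [11, 24, 28, 30, 33, 39, 42, 44, 48]
Preorder (root, L, R): [28, 11, 24, 44, 33, 30, 42, 39, 48]
Postorder (L, R, root): [24, 11, 30, 39, 42, 33, 48, 44, 28]


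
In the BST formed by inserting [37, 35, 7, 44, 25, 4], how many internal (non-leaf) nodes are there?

Tree built from: [37, 35, 7, 44, 25, 4]
Tree (level-order array): [37, 35, 44, 7, None, None, None, 4, 25]
Rule: An internal node has at least one child.
Per-node child counts:
  node 37: 2 child(ren)
  node 35: 1 child(ren)
  node 7: 2 child(ren)
  node 4: 0 child(ren)
  node 25: 0 child(ren)
  node 44: 0 child(ren)
Matching nodes: [37, 35, 7]
Count of internal (non-leaf) nodes: 3


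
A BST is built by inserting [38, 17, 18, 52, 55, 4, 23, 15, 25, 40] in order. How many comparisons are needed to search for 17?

Search path for 17: 38 -> 17
Found: True
Comparisons: 2


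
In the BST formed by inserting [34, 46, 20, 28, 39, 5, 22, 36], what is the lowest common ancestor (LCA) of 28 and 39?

Tree insertion order: [34, 46, 20, 28, 39, 5, 22, 36]
Tree (level-order array): [34, 20, 46, 5, 28, 39, None, None, None, 22, None, 36]
In a BST, the LCA of p=28, q=39 is the first node v on the
root-to-leaf path with p <= v <= q (go left if both < v, right if both > v).
Walk from root:
  at 34: 28 <= 34 <= 39, this is the LCA
LCA = 34


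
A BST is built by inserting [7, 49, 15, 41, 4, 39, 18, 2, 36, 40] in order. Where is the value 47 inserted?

Starting tree (level order): [7, 4, 49, 2, None, 15, None, None, None, None, 41, 39, None, 18, 40, None, 36]
Insertion path: 7 -> 49 -> 15 -> 41
Result: insert 47 as right child of 41
Final tree (level order): [7, 4, 49, 2, None, 15, None, None, None, None, 41, 39, 47, 18, 40, None, None, None, 36]


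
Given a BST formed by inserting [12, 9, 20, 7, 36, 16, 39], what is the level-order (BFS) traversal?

Tree insertion order: [12, 9, 20, 7, 36, 16, 39]
Tree (level-order array): [12, 9, 20, 7, None, 16, 36, None, None, None, None, None, 39]
BFS from the root, enqueuing left then right child of each popped node:
  queue [12] -> pop 12, enqueue [9, 20], visited so far: [12]
  queue [9, 20] -> pop 9, enqueue [7], visited so far: [12, 9]
  queue [20, 7] -> pop 20, enqueue [16, 36], visited so far: [12, 9, 20]
  queue [7, 16, 36] -> pop 7, enqueue [none], visited so far: [12, 9, 20, 7]
  queue [16, 36] -> pop 16, enqueue [none], visited so far: [12, 9, 20, 7, 16]
  queue [36] -> pop 36, enqueue [39], visited so far: [12, 9, 20, 7, 16, 36]
  queue [39] -> pop 39, enqueue [none], visited so far: [12, 9, 20, 7, 16, 36, 39]
Result: [12, 9, 20, 7, 16, 36, 39]


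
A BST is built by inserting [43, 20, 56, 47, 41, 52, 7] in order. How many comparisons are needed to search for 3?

Search path for 3: 43 -> 20 -> 7
Found: False
Comparisons: 3


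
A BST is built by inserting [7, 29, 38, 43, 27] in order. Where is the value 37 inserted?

Starting tree (level order): [7, None, 29, 27, 38, None, None, None, 43]
Insertion path: 7 -> 29 -> 38
Result: insert 37 as left child of 38
Final tree (level order): [7, None, 29, 27, 38, None, None, 37, 43]
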